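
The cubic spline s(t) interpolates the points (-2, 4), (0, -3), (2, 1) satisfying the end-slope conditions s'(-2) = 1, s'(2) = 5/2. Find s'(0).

-2

Put σ_i = s'' at the i-th knot. Here h = (2, 2) and Δ = (-7/2, 2), so the interior equations h_(i-1)·σ_(i-1) + 2(h_(i-1)+h_i)·σ_i + h_i·σ_(i+1) = 6(Δ_i − Δ_(i-1)) read
  2·σ_0 + 8·σ_1 + 2·σ_2 = 6(Δ_1 - Δ_0) = 33
Clamped end conditions give two more equations: 2h_0·σ_0 + h_0·σ_1 = 6(Δ_0 - s'(-2)) = -27 and h_1·σ_1 + 2h_1·σ_2 = 6(s'(2) - Δ_1) = 3.
Solving: σ_0 = -21/2, σ_1 = 15/2, σ_2 = -3.
On [0, 2], s'(t) = b_1 + 2c_1·t + 3d_1·t² with b_1 = Δ_1 - h_1(2σ_1 + σ_2)/6 = -2, c_1 = σ_1/2 = 15/4, d_1 = (σ_2 - σ_1)/(6h_1) = -7/8. So s'(0) = -2.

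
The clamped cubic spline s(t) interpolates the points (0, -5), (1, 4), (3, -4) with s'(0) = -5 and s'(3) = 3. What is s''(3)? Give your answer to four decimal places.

26.1667

Write σ_i for s''(x_i). With h_i = 1, 2 and divided differences Δ_i = 9, -4, the continuity of s' gives the tridiagonal system
  1·σ_0 + 6·σ_1 + 2·σ_2 = 6(Δ_1 - Δ_0) = -78
Clamped end conditions give two more equations: 2h_0·σ_0 + h_0·σ_1 = 6(Δ_0 - s'(0)) = 84 and h_1·σ_1 + 2h_1·σ_2 = 6(s'(3) - Δ_1) = 42.
Solving: σ_0 = 173/3, σ_1 = -94/3, σ_2 = 157/6.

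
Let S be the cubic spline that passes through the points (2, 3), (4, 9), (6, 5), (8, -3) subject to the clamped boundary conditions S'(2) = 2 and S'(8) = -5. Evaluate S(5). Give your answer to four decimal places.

8.1667

Write m_i for S''(x_i). With h_i = 2, 2, 2 and divided differences Δ_i = 3, -2, -4, the continuity of S' gives the tridiagonal system
  2·m_0 + 8·m_1 + 2·m_2 = 6(Δ_1 - Δ_0) = -30
  2·m_1 + 8·m_2 + 2·m_3 = 6(Δ_2 - Δ_1) = -12
Clamped end conditions give two more equations: 2h_0·m_0 + h_0·m_1 = 6(Δ_0 - S'(2)) = 6 and h_2·m_2 + 2h_2·m_3 = 6(S'(8) - Δ_2) = -6.
Solving the tridiagonal system: m_0 = 58/15, m_1 = -71/15, m_2 = 1/15, m_3 = -23/15.
On [4, 6], S(x) = 9 + 17/15·(x - 4) - 71/30·(x - 4)² + 2/5·(x - 4)³.
With (x - 4) = 1: S(5) = 49/6.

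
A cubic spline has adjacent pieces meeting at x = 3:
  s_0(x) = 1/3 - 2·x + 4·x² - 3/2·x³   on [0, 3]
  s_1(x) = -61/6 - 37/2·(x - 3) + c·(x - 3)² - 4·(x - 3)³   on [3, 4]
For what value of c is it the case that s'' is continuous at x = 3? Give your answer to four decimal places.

-9.5000

s_0''(x) = 8 - 9·x, so s_0''(3) = -19. On the right, s_1''(3) = 2c, so c = -19/2.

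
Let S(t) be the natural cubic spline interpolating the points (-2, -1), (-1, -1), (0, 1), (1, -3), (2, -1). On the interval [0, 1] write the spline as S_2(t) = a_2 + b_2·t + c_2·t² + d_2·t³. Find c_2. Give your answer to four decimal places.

-6.8571

Write σ_i for S''(x_i). With h_i = 1, 1, 1, 1 and divided differences Δ_i = 0, 2, -4, 2, the continuity of S' gives the tridiagonal system
  1·σ_0 + 4·σ_1 + 1·σ_2 = 6(Δ_1 - Δ_0) = 12
  1·σ_1 + 4·σ_2 + 1·σ_3 = 6(Δ_2 - Δ_1) = -36
  1·σ_2 + 4·σ_3 + 1·σ_4 = 6(Δ_3 - Δ_2) = 36
Natural end conditions: σ_0 = σ_4 = 0.
Hence σ_0 = 0, σ_1 = 45/7, σ_2 = -96/7, σ_3 = 87/7, σ_4 = 0.
On [0, 1], with S_2(t) = a_2 + b_2·t + c_2·t² + d_2·t³: c_2 = σ_2/2 = -48/7, d_2 = (σ_3 - σ_2)/(6h_2) = 61/14, b_2 = Δ_2 - h_2(2σ_2 + σ_3)/6 = -3/2.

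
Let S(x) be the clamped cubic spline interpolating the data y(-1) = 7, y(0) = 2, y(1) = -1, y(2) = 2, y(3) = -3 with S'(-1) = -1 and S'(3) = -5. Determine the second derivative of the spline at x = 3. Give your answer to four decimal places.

Let σ_i = S''(x_i). Step sizes h_i = 1, 1, 1, 1; slopes of the chords Δ_i = (y_(i+1) - y_i)/h_i = -5, -3, 3, -5.
  1·σ_0 + 4·σ_1 + 1·σ_2 = 6(Δ_1 - Δ_0) = 12
  1·σ_1 + 4·σ_2 + 1·σ_3 = 6(Δ_2 - Δ_1) = 36
  1·σ_2 + 4·σ_3 + 1·σ_4 = 6(Δ_3 - Δ_2) = -48
Clamped end conditions give two more equations: 2h_0·σ_0 + h_0·σ_1 = 6(Δ_0 - S'(-1)) = -24 and h_3·σ_3 + 2h_3·σ_4 = 6(S'(3) - Δ_3) = 0.
Solving the tridiagonal system: σ_0 = -191/14, σ_1 = 23/7, σ_2 = 25/2, σ_3 = -121/7, σ_4 = 121/14.

8.6429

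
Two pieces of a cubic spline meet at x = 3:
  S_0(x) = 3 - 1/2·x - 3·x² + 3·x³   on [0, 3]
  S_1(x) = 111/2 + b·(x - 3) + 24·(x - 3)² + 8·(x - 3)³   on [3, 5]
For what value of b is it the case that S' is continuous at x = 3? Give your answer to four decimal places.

S_0'(x) = -1/2 - 6·x + 9·x², so S_0'(3) = 125/2. On the right, S_1'(3) = b, so b = 125/2.

62.5000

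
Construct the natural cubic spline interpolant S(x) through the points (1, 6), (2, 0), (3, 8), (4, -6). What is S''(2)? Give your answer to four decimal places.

31.2000

Let M_i = S''(x_i). Step sizes h_i = 1, 1, 1; slopes of the chords Δ_i = (y_(i+1) - y_i)/h_i = -6, 8, -14.
  1·M_0 + 4·M_1 + 1·M_2 = 6(Δ_1 - Δ_0) = 84
  1·M_1 + 4·M_2 + 1·M_3 = 6(Δ_2 - Δ_1) = -132
Natural end conditions: M_0 = M_3 = 0.
Solving: M_0 = 0, M_1 = 156/5, M_2 = -204/5, M_3 = 0.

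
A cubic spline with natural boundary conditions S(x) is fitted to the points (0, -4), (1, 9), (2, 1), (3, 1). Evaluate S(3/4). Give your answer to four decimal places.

With σ_i denoting the second derivative at x_i, h_i = 1, 1, 1, and Δ_i = (y_(i+1) − y_i)/h_i = 13, -8, 0:
  1·σ_0 + 4·σ_1 + 1·σ_2 = 6(Δ_1 - Δ_0) = -126
  1·σ_1 + 4·σ_2 + 1·σ_3 = 6(Δ_2 - Δ_1) = 48
Natural end conditions: σ_0 = σ_3 = 0.
Forward elimination and back-substitution give σ_0 = 0, σ_1 = -184/5, σ_2 = 106/5, σ_3 = 0.
On [0, 1], S(x) = -4 + 287/15·x + 0·x² - 92/15·x³.
With x = 3/4: S(3/4) = 621/80.

7.7625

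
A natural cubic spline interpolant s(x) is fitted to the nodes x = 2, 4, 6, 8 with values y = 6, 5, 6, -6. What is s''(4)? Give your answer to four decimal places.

With m_i denoting the second derivative at x_i, h_i = 2, 2, 2, and Δ_i = (y_(i+1) − y_i)/h_i = -1/2, 1/2, -6:
  2·m_0 + 8·m_1 + 2·m_2 = 6(Δ_1 - Δ_0) = 6
  2·m_1 + 8·m_2 + 2·m_3 = 6(Δ_2 - Δ_1) = -39
Natural end conditions: m_0 = m_3 = 0.
Solving: m_0 = 0, m_1 = 21/10, m_2 = -27/5, m_3 = 0.

2.1000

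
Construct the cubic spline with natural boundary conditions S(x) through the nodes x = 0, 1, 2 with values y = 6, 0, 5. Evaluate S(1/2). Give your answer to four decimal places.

1.9688

With m_i denoting the second derivative at x_i, h_i = 1, 1, and Δ_i = (y_(i+1) − y_i)/h_i = -6, 5:
  1·m_0 + 4·m_1 + 1·m_2 = 6(Δ_1 - Δ_0) = 66
Natural end conditions: m_0 = m_2 = 0.
Hence m_0 = 0, m_1 = 33/2, m_2 = 0.
On [0, 1], S(x) = 6 - 35/4·x + 0·x² + 11/4·x³.
With x = 1/2: S(1/2) = 63/32.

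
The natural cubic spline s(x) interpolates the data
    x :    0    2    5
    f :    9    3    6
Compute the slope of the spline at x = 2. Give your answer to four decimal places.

With M_i denoting the second derivative at x_i, h_i = 2, 3, and Δ_i = (y_(i+1) − y_i)/h_i = -3, 1:
  2·M_0 + 10·M_1 + 3·M_2 = 6(Δ_1 - Δ_0) = 24
Natural end conditions: M_0 = M_2 = 0.
Forward elimination and back-substitution give M_0 = 0, M_1 = 12/5, M_2 = 0.
On [2, 5], s'(x) = b_1 + 2c_1·(x - 2) + 3d_1·(x - 2)² with b_1 = Δ_1 - h_1(2M_1 + M_2)/6 = -7/5, c_1 = M_1/2 = 6/5, d_1 = (M_2 - M_1)/(6h_1) = -2/15. So s'(2) = -7/5.

-1.4000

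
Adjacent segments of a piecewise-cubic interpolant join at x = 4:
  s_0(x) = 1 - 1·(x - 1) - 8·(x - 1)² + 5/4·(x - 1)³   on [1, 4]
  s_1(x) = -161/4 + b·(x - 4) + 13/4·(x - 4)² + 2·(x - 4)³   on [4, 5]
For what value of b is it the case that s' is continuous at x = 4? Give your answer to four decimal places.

s_0'(x) = -1 - 16·(x - 1) + 15/4·(x - 1)², so s_0'(4) = -61/4. On the right, s_1'(4) = b, so b = -61/4.

-15.2500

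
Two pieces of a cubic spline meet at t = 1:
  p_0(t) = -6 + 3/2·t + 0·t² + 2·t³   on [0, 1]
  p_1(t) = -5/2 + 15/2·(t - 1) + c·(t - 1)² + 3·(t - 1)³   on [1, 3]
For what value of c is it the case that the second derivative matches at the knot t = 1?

6

p_0''(t) = 0 + 12·t, so p_0''(1) = 12. On the right, p_1''(1) = 2c, so c = 6.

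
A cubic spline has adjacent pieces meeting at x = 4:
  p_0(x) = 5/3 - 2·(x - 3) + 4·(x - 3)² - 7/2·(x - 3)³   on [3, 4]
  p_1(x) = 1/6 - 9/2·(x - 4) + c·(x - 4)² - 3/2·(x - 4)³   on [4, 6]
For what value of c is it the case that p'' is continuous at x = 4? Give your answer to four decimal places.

-6.5000

p_0''(x) = 8 - 21·(x - 3), so p_0''(4) = -13. On the right, p_1''(4) = 2c, so c = -13/2.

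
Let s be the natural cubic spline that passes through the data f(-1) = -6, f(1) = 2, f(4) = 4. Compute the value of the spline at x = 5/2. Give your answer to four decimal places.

With M_i denoting the second derivative at x_i, h_i = 2, 3, and Δ_i = (y_(i+1) − y_i)/h_i = 4, 2/3:
  2·M_0 + 10·M_1 + 3·M_2 = 6(Δ_1 - Δ_0) = -20
Natural end conditions: M_0 = M_2 = 0.
Forward elimination and back-substitution give M_0 = 0, M_1 = -2, M_2 = 0.
On [1, 4], s(x) = 2 + 8/3·(x - 1) - 1·(x - 1)² + 1/9·(x - 1)³.
With (x - 1) = 3/2: s(5/2) = 33/8.

4.1250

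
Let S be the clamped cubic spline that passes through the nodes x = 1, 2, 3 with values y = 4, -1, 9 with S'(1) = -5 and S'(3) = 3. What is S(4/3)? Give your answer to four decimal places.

Put m_i = S'' at the i-th knot. Here h = (1, 1) and Δ = (-5, 10), so the interior equations h_(i-1)·m_(i-1) + 2(h_(i-1)+h_i)·m_i + h_i·m_(i+1) = 6(Δ_i − Δ_(i-1)) read
  1·m_0 + 4·m_1 + 1·m_2 = 6(Δ_1 - Δ_0) = 90
Clamped end conditions give two more equations: 2h_0·m_0 + h_0·m_1 = 6(Δ_0 - S'(1)) = 0 and h_1·m_1 + 2h_1·m_2 = 6(S'(3) - Δ_1) = -42.
Solving: m_0 = -37/2, m_1 = 37, m_2 = -79/2.
On [1, 2], S(x) = 4 - 5·(x - 1) - 37/4·(x - 1)² + 37/4·(x - 1)³.
With (x - 1) = 1/3: S(4/3) = 89/54.

1.6481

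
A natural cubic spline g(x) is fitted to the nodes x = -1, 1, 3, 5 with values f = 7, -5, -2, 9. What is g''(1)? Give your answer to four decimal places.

Let σ_i = g''(x_i). Step sizes h_i = 2, 2, 2; slopes of the chords Δ_i = (y_(i+1) - y_i)/h_i = -6, 3/2, 11/2.
  2·σ_0 + 8·σ_1 + 2·σ_2 = 6(Δ_1 - Δ_0) = 45
  2·σ_1 + 8·σ_2 + 2·σ_3 = 6(Δ_2 - Δ_1) = 24
Natural end conditions: σ_0 = σ_3 = 0.
Hence σ_0 = 0, σ_1 = 26/5, σ_2 = 17/10, σ_3 = 0.

5.2000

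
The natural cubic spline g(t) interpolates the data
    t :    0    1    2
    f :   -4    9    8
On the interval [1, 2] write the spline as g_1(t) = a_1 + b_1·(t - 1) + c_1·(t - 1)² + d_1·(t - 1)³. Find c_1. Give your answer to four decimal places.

Write M_i for g''(x_i). With h_i = 1, 1 and divided differences Δ_i = 13, -1, the continuity of g' gives the tridiagonal system
  1·M_0 + 4·M_1 + 1·M_2 = 6(Δ_1 - Δ_0) = -84
Natural end conditions: M_0 = M_2 = 0.
Solving the tridiagonal system: M_0 = 0, M_1 = -21, M_2 = 0.
On [1, 2], with g_1(t) = a_1 + b_1·(t - 1) + c_1·(t - 1)² + d_1·(t - 1)³: c_1 = M_1/2 = -21/2, d_1 = (M_2 - M_1)/(6h_1) = 7/2, b_1 = Δ_1 - h_1(2M_1 + M_2)/6 = 6.

-10.5000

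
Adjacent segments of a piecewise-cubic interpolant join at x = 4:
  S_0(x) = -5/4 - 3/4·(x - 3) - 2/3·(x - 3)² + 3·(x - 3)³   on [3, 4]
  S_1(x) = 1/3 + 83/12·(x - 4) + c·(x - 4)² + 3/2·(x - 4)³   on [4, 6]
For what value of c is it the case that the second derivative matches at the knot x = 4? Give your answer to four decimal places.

8.3333

S_0''(x) = -4/3 + 18·(x - 3), so S_0''(4) = 50/3. On the right, S_1''(4) = 2c, so c = 25/3.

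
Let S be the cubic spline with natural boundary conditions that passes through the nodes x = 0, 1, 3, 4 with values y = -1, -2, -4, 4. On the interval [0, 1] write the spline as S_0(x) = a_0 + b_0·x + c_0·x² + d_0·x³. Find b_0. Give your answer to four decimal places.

-0.4375

Put M_i = S'' at the i-th knot. Here h = (1, 2, 1) and Δ = (-1, -1, 8), so the interior equations h_(i-1)·M_(i-1) + 2(h_(i-1)+h_i)·M_i + h_i·M_(i+1) = 6(Δ_i − Δ_(i-1)) read
  1·M_0 + 6·M_1 + 2·M_2 = 6(Δ_1 - Δ_0) = 0
  2·M_1 + 6·M_2 + 1·M_3 = 6(Δ_2 - Δ_1) = 54
Natural end conditions: M_0 = M_3 = 0.
Hence M_0 = 0, M_1 = -27/8, M_2 = 81/8, M_3 = 0.
On [0, 1], with S_0(x) = a_0 + b_0·x + c_0·x² + d_0·x³: c_0 = M_0/2 = 0, d_0 = (M_1 - M_0)/(6h_0) = -9/16, b_0 = Δ_0 - h_0(2M_0 + M_1)/6 = -7/16.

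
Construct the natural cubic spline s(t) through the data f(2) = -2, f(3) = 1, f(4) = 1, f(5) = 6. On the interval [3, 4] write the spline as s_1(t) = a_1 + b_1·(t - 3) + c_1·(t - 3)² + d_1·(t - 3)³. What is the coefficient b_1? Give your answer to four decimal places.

Put M_i = s'' at the i-th knot. Here h = (1, 1, 1) and Δ = (3, 0, 5), so the interior equations h_(i-1)·M_(i-1) + 2(h_(i-1)+h_i)·M_i + h_i·M_(i+1) = 6(Δ_i − Δ_(i-1)) read
  1·M_0 + 4·M_1 + 1·M_2 = 6(Δ_1 - Δ_0) = -18
  1·M_1 + 4·M_2 + 1·M_3 = 6(Δ_2 - Δ_1) = 30
Natural end conditions: M_0 = M_3 = 0.
Hence M_0 = 0, M_1 = -34/5, M_2 = 46/5, M_3 = 0.
On [3, 4], with s_1(t) = a_1 + b_1·(t - 3) + c_1·(t - 3)² + d_1·(t - 3)³: c_1 = M_1/2 = -17/5, d_1 = (M_2 - M_1)/(6h_1) = 8/3, b_1 = Δ_1 - h_1(2M_1 + M_2)/6 = 11/15.

0.7333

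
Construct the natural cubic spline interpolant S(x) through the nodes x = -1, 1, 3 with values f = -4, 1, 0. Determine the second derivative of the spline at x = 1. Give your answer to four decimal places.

Put m_i = S'' at the i-th knot. Here h = (2, 2) and Δ = (5/2, -1/2), so the interior equations h_(i-1)·m_(i-1) + 2(h_(i-1)+h_i)·m_i + h_i·m_(i+1) = 6(Δ_i − Δ_(i-1)) read
  2·m_0 + 8·m_1 + 2·m_2 = 6(Δ_1 - Δ_0) = -18
Natural end conditions: m_0 = m_2 = 0.
Hence m_0 = 0, m_1 = -9/4, m_2 = 0.

-2.2500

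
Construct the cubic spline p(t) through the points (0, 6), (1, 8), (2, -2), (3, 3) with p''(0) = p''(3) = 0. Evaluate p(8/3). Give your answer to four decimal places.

Let M_i = p''(x_i). Step sizes h_i = 1, 1, 1; slopes of the chords Δ_i = (y_(i+1) - y_i)/h_i = 2, -10, 5.
  1·M_0 + 4·M_1 + 1·M_2 = 6(Δ_1 - Δ_0) = -72
  1·M_1 + 4·M_2 + 1·M_3 = 6(Δ_2 - Δ_1) = 90
Natural end conditions: M_0 = M_3 = 0.
Forward elimination and back-substitution give M_0 = 0, M_1 = -126/5, M_2 = 144/5, M_3 = 0.
On [2, 3], p(t) = -2 - 23/5·(t - 2) + 72/5·(t - 2)² - 24/5·(t - 2)³.
With (t - 2) = 2/3: p(8/3) = -4/45.

-0.0889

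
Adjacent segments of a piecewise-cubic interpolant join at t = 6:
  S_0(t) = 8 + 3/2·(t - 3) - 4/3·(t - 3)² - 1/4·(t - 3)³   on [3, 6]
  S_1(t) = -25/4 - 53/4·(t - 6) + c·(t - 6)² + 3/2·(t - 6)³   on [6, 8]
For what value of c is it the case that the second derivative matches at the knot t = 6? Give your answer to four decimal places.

-3.5833

S_0''(t) = -8/3 - 3/2·(t - 3), so S_0''(6) = -43/6. On the right, S_1''(6) = 2c, so c = -43/12.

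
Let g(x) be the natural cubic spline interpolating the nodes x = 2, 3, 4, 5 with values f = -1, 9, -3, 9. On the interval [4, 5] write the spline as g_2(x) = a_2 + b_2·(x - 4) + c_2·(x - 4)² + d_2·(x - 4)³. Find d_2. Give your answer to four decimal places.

Let m_i = g''(x_i). Step sizes h_i = 1, 1, 1; slopes of the chords Δ_i = (y_(i+1) - y_i)/h_i = 10, -12, 12.
  1·m_0 + 4·m_1 + 1·m_2 = 6(Δ_1 - Δ_0) = -132
  1·m_1 + 4·m_2 + 1·m_3 = 6(Δ_2 - Δ_1) = 144
Natural end conditions: m_0 = m_3 = 0.
Hence m_0 = 0, m_1 = -224/5, m_2 = 236/5, m_3 = 0.
On [4, 5], with g_2(x) = a_2 + b_2·(x - 4) + c_2·(x - 4)² + d_2·(x - 4)³: c_2 = m_2/2 = 118/5, d_2 = (m_3 - m_2)/(6h_2) = -118/15, b_2 = Δ_2 - h_2(2m_2 + m_3)/6 = -56/15.

-7.8667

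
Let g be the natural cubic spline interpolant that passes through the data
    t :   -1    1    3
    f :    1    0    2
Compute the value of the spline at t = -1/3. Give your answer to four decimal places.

Write m_i for g''(x_i). With h_i = 2, 2 and divided differences Δ_i = -1/2, 1, the continuity of g' gives the tridiagonal system
  2·m_0 + 8·m_1 + 2·m_2 = 6(Δ_1 - Δ_0) = 9
Natural end conditions: m_0 = m_2 = 0.
Hence m_0 = 0, m_1 = 9/8, m_2 = 0.
On [-1, 1], g(t) = 1 - 7/8·(t + 1) + 0·(t + 1)² + 3/32·(t + 1)³.
With (t + 1) = 2/3: g(-1/3) = 4/9.

0.4444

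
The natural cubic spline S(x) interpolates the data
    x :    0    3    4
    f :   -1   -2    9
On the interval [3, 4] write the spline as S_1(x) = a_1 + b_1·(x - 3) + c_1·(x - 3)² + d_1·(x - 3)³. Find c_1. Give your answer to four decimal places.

Write σ_i for S''(x_i). With h_i = 3, 1 and divided differences Δ_i = -1/3, 11, the continuity of S' gives the tridiagonal system
  3·σ_0 + 8·σ_1 + 1·σ_2 = 6(Δ_1 - Δ_0) = 68
Natural end conditions: σ_0 = σ_2 = 0.
Solving the tridiagonal system: σ_0 = 0, σ_1 = 17/2, σ_2 = 0.
On [3, 4], with S_1(x) = a_1 + b_1·(x - 3) + c_1·(x - 3)² + d_1·(x - 3)³: c_1 = σ_1/2 = 17/4, d_1 = (σ_2 - σ_1)/(6h_1) = -17/12, b_1 = Δ_1 - h_1(2σ_1 + σ_2)/6 = 49/6.

4.2500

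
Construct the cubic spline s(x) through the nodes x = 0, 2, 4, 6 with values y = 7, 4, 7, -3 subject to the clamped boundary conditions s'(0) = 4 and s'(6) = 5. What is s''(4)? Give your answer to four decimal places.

With M_i denoting the second derivative at x_i, h_i = 2, 2, 2, and Δ_i = (y_(i+1) − y_i)/h_i = -3/2, 3/2, -5:
  2·M_0 + 8·M_1 + 2·M_2 = 6(Δ_1 - Δ_0) = 18
  2·M_1 + 8·M_2 + 2·M_3 = 6(Δ_2 - Δ_1) = -39
Clamped end conditions give two more equations: 2h_0·M_0 + h_0·M_1 = 6(Δ_0 - s'(0)) = -33 and h_2·M_2 + 2h_2·M_3 = 6(s'(6) - Δ_2) = 60.
Solving: M_0 = -187/15, M_1 = 253/30, M_2 = -184/15, M_3 = 317/15.

-12.2667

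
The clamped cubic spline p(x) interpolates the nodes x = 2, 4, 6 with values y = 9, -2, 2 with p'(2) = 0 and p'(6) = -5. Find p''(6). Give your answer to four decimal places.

Put m_i = p'' at the i-th knot. Here h = (2, 2) and Δ = (-11/2, 2), so the interior equations h_(i-1)·m_(i-1) + 2(h_(i-1)+h_i)·m_i + h_i·m_(i+1) = 6(Δ_i − Δ_(i-1)) read
  2·m_0 + 8·m_1 + 2·m_2 = 6(Δ_1 - Δ_0) = 45
Clamped end conditions give two more equations: 2h_0·m_0 + h_0·m_1 = 6(Δ_0 - p'(2)) = -33 and h_1·m_1 + 2h_1·m_2 = 6(p'(6) - Δ_1) = -42.
Solving the tridiagonal system: m_0 = -121/8, m_1 = 55/4, m_2 = -139/8.

-17.3750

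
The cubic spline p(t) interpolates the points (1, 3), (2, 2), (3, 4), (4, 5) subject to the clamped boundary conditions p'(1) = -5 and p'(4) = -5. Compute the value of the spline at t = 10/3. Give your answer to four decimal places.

5.1037

With M_i denoting the second derivative at x_i, h_i = 1, 1, 1, and Δ_i = (y_(i+1) − y_i)/h_i = -1, 2, 1:
  1·M_0 + 4·M_1 + 1·M_2 = 6(Δ_1 - Δ_0) = 18
  1·M_1 + 4·M_2 + 1·M_3 = 6(Δ_2 - Δ_1) = -6
Clamped end conditions give two more equations: 2h_0·M_0 + h_0·M_1 = 6(Δ_0 - p'(1)) = 24 and h_2·M_2 + 2h_2·M_3 = 6(p'(4) - Δ_2) = -36.
Solving: M_0 = 58/5, M_1 = 4/5, M_2 = 16/5, M_3 = -98/5.
On [3, 4], p(t) = 4 + 16/5·(t - 3) + 8/5·(t - 3)² - 19/5·(t - 3)³.
With (t - 3) = 1/3: p(10/3) = 689/135.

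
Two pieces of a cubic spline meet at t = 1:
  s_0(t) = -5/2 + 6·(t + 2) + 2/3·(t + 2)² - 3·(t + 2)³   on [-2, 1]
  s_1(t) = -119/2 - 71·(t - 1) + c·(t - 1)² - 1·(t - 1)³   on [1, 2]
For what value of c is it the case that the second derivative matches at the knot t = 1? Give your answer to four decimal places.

s_0''(t) = 4/3 - 18·(t + 2), so s_0''(1) = -158/3. On the right, s_1''(1) = 2c, so c = -79/3.

-26.3333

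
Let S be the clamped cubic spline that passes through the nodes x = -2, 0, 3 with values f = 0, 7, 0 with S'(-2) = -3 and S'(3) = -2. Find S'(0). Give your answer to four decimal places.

Put σ_i = S'' at the i-th knot. Here h = (2, 3) and Δ = (7/2, -7/3), so the interior equations h_(i-1)·σ_(i-1) + 2(h_(i-1)+h_i)·σ_i + h_i·σ_(i+1) = 6(Δ_i − Δ_(i-1)) read
  2·σ_0 + 10·σ_1 + 3·σ_2 = 6(Δ_1 - Δ_0) = -35
Clamped end conditions give two more equations: 2h_0·σ_0 + h_0·σ_1 = 6(Δ_0 - S'(-2)) = 39 and h_1·σ_1 + 2h_1·σ_2 = 6(S'(3) - Δ_1) = 2.
Forward elimination and back-substitution give σ_0 = 269/20, σ_1 = -37/5, σ_2 = 121/30.
On [0, 3], S'(x) = b_1 + 2c_1·x + 3d_1·x² with b_1 = Δ_1 - h_1(2σ_1 + σ_2)/6 = 61/20, c_1 = σ_1/2 = -37/10, d_1 = (σ_2 - σ_1)/(6h_1) = 343/540. So S'(0) = 61/20.

3.0500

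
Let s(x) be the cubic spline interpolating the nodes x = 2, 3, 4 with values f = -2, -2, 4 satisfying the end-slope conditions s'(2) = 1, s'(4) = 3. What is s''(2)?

With M_i denoting the second derivative at x_i, h_i = 1, 1, and Δ_i = (y_(i+1) − y_i)/h_i = 0, 6:
  1·M_0 + 4·M_1 + 1·M_2 = 6(Δ_1 - Δ_0) = 36
Clamped end conditions give two more equations: 2h_0·M_0 + h_0·M_1 = 6(Δ_0 - s'(2)) = -6 and h_1·M_1 + 2h_1·M_2 = 6(s'(4) - Δ_1) = -18.
Solving: M_0 = -11, M_1 = 16, M_2 = -17.

-11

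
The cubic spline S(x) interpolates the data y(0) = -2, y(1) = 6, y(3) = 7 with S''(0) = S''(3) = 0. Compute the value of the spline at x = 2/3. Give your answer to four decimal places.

Let M_i = S''(x_i). Step sizes h_i = 1, 2; slopes of the chords Δ_i = (y_(i+1) - y_i)/h_i = 8, 1/2.
  1·M_0 + 6·M_1 + 2·M_2 = 6(Δ_1 - Δ_0) = -45
Natural end conditions: M_0 = M_2 = 0.
Forward elimination and back-substitution give M_0 = 0, M_1 = -15/2, M_2 = 0.
On [0, 1], S(x) = -2 + 37/4·x + 0·x² - 5/4·x³.
With x = 2/3: S(2/3) = 205/54.

3.7963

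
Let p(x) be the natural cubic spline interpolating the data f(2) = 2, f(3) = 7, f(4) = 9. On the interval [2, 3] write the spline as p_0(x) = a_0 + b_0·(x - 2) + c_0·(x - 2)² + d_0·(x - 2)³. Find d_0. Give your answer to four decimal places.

Let M_i = p''(x_i). Step sizes h_i = 1, 1; slopes of the chords Δ_i = (y_(i+1) - y_i)/h_i = 5, 2.
  1·M_0 + 4·M_1 + 1·M_2 = 6(Δ_1 - Δ_0) = -18
Natural end conditions: M_0 = M_2 = 0.
Forward elimination and back-substitution give M_0 = 0, M_1 = -9/2, M_2 = 0.
On [2, 3], with p_0(x) = a_0 + b_0·(x - 2) + c_0·(x - 2)² + d_0·(x - 2)³: c_0 = M_0/2 = 0, d_0 = (M_1 - M_0)/(6h_0) = -3/4, b_0 = Δ_0 - h_0(2M_0 + M_1)/6 = 23/4.

-0.7500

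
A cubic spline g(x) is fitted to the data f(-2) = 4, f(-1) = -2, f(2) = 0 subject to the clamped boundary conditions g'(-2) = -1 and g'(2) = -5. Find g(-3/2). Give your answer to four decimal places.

Put m_i = g'' at the i-th knot. Here h = (1, 3) and Δ = (-6, 2/3), so the interior equations h_(i-1)·m_(i-1) + 2(h_(i-1)+h_i)·m_i + h_i·m_(i+1) = 6(Δ_i − Δ_(i-1)) read
  1·m_0 + 8·m_1 + 3·m_2 = 6(Δ_1 - Δ_0) = 40
Clamped end conditions give two more equations: 2h_0·m_0 + h_0·m_1 = 6(Δ_0 - g'(-2)) = -30 and h_1·m_1 + 2h_1·m_2 = 6(g'(2) - Δ_1) = -34.
Forward elimination and back-substitution give m_0 = -21, m_1 = 12, m_2 = -35/3.
On [-2, -1], g(x) = 4 - 1·(x + 2) - 21/2·(x + 2)² + 11/2·(x + 2)³.
With (x + 2) = 1/2: g(-3/2) = 25/16.

1.5625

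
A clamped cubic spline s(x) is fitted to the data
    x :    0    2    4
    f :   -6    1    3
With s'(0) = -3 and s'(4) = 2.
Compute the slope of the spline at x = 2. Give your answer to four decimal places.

3.6250

With M_i denoting the second derivative at x_i, h_i = 2, 2, and Δ_i = (y_(i+1) − y_i)/h_i = 7/2, 1:
  2·M_0 + 8·M_1 + 2·M_2 = 6(Δ_1 - Δ_0) = -15
Clamped end conditions give two more equations: 2h_0·M_0 + h_0·M_1 = 6(Δ_0 - s'(0)) = 39 and h_1·M_1 + 2h_1·M_2 = 6(s'(4) - Δ_1) = 6.
Forward elimination and back-substitution give M_0 = 103/8, M_1 = -25/4, M_2 = 37/8.
On [2, 4], s'(x) = b_1 + 2c_1·(x - 2) + 3d_1·(x - 2)² with b_1 = Δ_1 - h_1(2M_1 + M_2)/6 = 29/8, c_1 = M_1/2 = -25/8, d_1 = (M_2 - M_1)/(6h_1) = 29/32. So s'(2) = 29/8.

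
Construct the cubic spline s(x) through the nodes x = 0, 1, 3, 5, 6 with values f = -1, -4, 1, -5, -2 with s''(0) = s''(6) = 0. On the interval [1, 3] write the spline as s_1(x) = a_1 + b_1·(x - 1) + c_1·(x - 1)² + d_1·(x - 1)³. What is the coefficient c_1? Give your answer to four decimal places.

Let σ_i = s''(x_i). Step sizes h_i = 1, 2, 2, 1; slopes of the chords Δ_i = (y_(i+1) - y_i)/h_i = -3, 5/2, -3, 3.
  1·σ_0 + 6·σ_1 + 2·σ_2 = 6(Δ_1 - Δ_0) = 33
  2·σ_1 + 8·σ_2 + 2·σ_3 = 6(Δ_2 - Δ_1) = -33
  2·σ_2 + 6·σ_3 + 1·σ_4 = 6(Δ_3 - Δ_2) = 36
Natural end conditions: σ_0 = σ_4 = 0.
Solving the tridiagonal system: σ_0 = 0, σ_1 = 83/10, σ_2 = -42/5, σ_3 = 44/5, σ_4 = 0.
On [1, 3], with s_1(x) = a_1 + b_1·(x - 1) + c_1·(x - 1)² + d_1·(x - 1)³: c_1 = σ_1/2 = 83/20, d_1 = (σ_2 - σ_1)/(6h_1) = -167/120, b_1 = Δ_1 - h_1(2σ_1 + σ_2)/6 = -7/30.

4.1500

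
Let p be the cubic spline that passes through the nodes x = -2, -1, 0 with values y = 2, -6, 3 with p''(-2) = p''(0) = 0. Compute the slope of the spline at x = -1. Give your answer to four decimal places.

Write m_i for p''(x_i). With h_i = 1, 1 and divided differences Δ_i = -8, 9, the continuity of p' gives the tridiagonal system
  1·m_0 + 4·m_1 + 1·m_2 = 6(Δ_1 - Δ_0) = 102
Natural end conditions: m_0 = m_2 = 0.
Solving: m_0 = 0, m_1 = 51/2, m_2 = 0.
On [-1, 0], p'(x) = b_1 + 2c_1·(x + 1) + 3d_1·(x + 1)² with b_1 = Δ_1 - h_1(2m_1 + m_2)/6 = 1/2, c_1 = m_1/2 = 51/4, d_1 = (m_2 - m_1)/(6h_1) = -17/4. So p'(-1) = 1/2.

0.5000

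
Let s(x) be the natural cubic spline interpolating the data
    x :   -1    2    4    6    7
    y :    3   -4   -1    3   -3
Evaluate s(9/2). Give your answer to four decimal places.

0.9038

Let M_i = s''(x_i). Step sizes h_i = 3, 2, 2, 1; slopes of the chords Δ_i = (y_(i+1) - y_i)/h_i = -7/3, 3/2, 2, -6.
  3·M_0 + 10·M_1 + 2·M_2 = 6(Δ_1 - Δ_0) = 23
  2·M_1 + 8·M_2 + 2·M_3 = 6(Δ_2 - Δ_1) = 3
  2·M_2 + 6·M_3 + 1·M_4 = 6(Δ_3 - Δ_2) = -48
Natural end conditions: M_0 = M_4 = 0.
Forward elimination and back-substitution give M_0 = 0, M_1 = 49/26, M_2 = 27/13, M_3 = -113/13, M_4 = 0.
On [4, 6], s(x) = -1 + 137/39·(x - 4) + 27/26·(x - 4)² - 35/39·(x - 4)³.
With (x - 4) = 1/2: s(9/2) = 47/52.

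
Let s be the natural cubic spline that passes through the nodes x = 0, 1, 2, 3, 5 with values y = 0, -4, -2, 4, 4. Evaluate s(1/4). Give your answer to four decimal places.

-1.2943

Put σ_i = s'' at the i-th knot. Here h = (1, 1, 1, 2) and Δ = (-4, 2, 6, 0), so the interior equations h_(i-1)·σ_(i-1) + 2(h_(i-1)+h_i)·σ_i + h_i·σ_(i+1) = 6(Δ_i − Δ_(i-1)) read
  1·σ_0 + 4·σ_1 + 1·σ_2 = 6(Δ_1 - Δ_0) = 36
  1·σ_1 + 4·σ_2 + 1·σ_3 = 6(Δ_2 - Δ_1) = 24
  1·σ_2 + 6·σ_3 + 2·σ_4 = 6(Δ_3 - Δ_2) = -36
Natural end conditions: σ_0 = σ_4 = 0.
Solving: σ_0 = 0, σ_1 = 324/43, σ_2 = 252/43, σ_3 = -300/43, σ_4 = 0.
On [0, 1], s(x) = 0 - 226/43·x + 0·x² + 54/43·x³.
With x = 1/4: s(1/4) = -1781/1376.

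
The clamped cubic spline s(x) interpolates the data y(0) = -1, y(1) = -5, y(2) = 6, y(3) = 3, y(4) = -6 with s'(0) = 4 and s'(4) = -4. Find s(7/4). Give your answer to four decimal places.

3.2726

Let M_i = s''(x_i). Step sizes h_i = 1, 1, 1, 1; slopes of the chords Δ_i = (y_(i+1) - y_i)/h_i = -4, 11, -3, -9.
  1·M_0 + 4·M_1 + 1·M_2 = 6(Δ_1 - Δ_0) = 90
  1·M_1 + 4·M_2 + 1·M_3 = 6(Δ_2 - Δ_1) = -84
  1·M_2 + 4·M_3 + 1·M_4 = 6(Δ_3 - Δ_2) = -36
Clamped end conditions give two more equations: 2h_0·M_0 + h_0·M_1 = 6(Δ_0 - s'(0)) = -48 and h_3·M_3 + 2h_3·M_4 = 6(s'(4) - Δ_3) = 30.
Forward elimination and back-substitution give M_0 = -1247/28, M_1 = 575/14, M_2 = -119/4, M_3 = -85/14, M_4 = 505/28.
On [1, 2], s(x) = -5 + 127/56·(x - 1) + 575/28·(x - 1)² - 661/56·(x - 1)³.
With (x - 1) = 3/4: s(7/4) = 11729/3584.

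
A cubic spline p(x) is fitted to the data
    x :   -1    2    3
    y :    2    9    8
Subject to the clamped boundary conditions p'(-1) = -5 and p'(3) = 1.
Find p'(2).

Put m_i = p'' at the i-th knot. Here h = (3, 1) and Δ = (7/3, -1), so the interior equations h_(i-1)·m_(i-1) + 2(h_(i-1)+h_i)·m_i + h_i·m_(i+1) = 6(Δ_i − Δ_(i-1)) read
  3·m_0 + 8·m_1 + 1·m_2 = 6(Δ_1 - Δ_0) = -20
Clamped end conditions give two more equations: 2h_0·m_0 + h_0·m_1 = 6(Δ_0 - p'(-1)) = 44 and h_1·m_1 + 2h_1·m_2 = 6(p'(3) - Δ_1) = 12.
Hence m_0 = 34/3, m_1 = -8, m_2 = 10.
On [2, 3], p'(x) = b_1 + 2c_1·(x - 2) + 3d_1·(x - 2)² with b_1 = Δ_1 - h_1(2m_1 + m_2)/6 = 0, c_1 = m_1/2 = -4, d_1 = (m_2 - m_1)/(6h_1) = 3. So p'(2) = 0.

0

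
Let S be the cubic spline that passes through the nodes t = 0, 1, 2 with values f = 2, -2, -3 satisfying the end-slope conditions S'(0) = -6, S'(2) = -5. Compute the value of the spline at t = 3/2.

With σ_i denoting the second derivative at x_i, h_i = 1, 1, and Δ_i = (y_(i+1) − y_i)/h_i = -4, -1:
  1·σ_0 + 4·σ_1 + 1·σ_2 = 6(Δ_1 - Δ_0) = 18
Clamped end conditions give two more equations: 2h_0·σ_0 + h_0·σ_1 = 6(Δ_0 - S'(0)) = 12 and h_1·σ_1 + 2h_1·σ_2 = 6(S'(2) - Δ_1) = -24.
Solving the tridiagonal system: σ_0 = 2, σ_1 = 8, σ_2 = -16.
On [1, 2], S(t) = -2 - 1·(t - 1) + 4·(t - 1)² - 4·(t - 1)³.
With (t - 1) = 1/2: S(3/2) = -2.

-2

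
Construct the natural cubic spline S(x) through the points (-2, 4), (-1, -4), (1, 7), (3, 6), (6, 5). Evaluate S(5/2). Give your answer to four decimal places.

Let M_i = S''(x_i). Step sizes h_i = 1, 2, 2, 3; slopes of the chords Δ_i = (y_(i+1) - y_i)/h_i = -8, 11/2, -1/2, -1/3.
  1·M_0 + 6·M_1 + 2·M_2 = 6(Δ_1 - Δ_0) = 81
  2·M_1 + 8·M_2 + 2·M_3 = 6(Δ_2 - Δ_1) = -36
  2·M_2 + 10·M_3 + 3·M_4 = 6(Δ_3 - Δ_2) = 1
Natural end conditions: M_0 = M_4 = 0.
Solving the tridiagonal system: M_0 = 0, M_1 = 215/13, M_2 = -237/26, M_3 = 25/13, M_4 = 0.
On [1, 3], S(x) = 7 + 385/78·(x - 1) - 237/52·(x - 1)² + 287/312·(x - 1)³.
With (x - 1) = 3/2: S(5/2) = 6035/832.

7.2536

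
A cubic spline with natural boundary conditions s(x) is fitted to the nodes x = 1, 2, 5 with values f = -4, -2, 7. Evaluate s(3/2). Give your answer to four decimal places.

-3.0469

Put M_i = s'' at the i-th knot. Here h = (1, 3) and Δ = (2, 3), so the interior equations h_(i-1)·M_(i-1) + 2(h_(i-1)+h_i)·M_i + h_i·M_(i+1) = 6(Δ_i − Δ_(i-1)) read
  1·M_0 + 8·M_1 + 3·M_2 = 6(Δ_1 - Δ_0) = 6
Natural end conditions: M_0 = M_2 = 0.
Solving the tridiagonal system: M_0 = 0, M_1 = 3/4, M_2 = 0.
On [1, 2], s(x) = -4 + 15/8·(x - 1) + 0·(x - 1)² + 1/8·(x - 1)³.
With (x - 1) = 1/2: s(3/2) = -195/64.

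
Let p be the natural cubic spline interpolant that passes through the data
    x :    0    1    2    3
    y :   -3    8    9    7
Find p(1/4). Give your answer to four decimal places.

0.3281

Write σ_i for p''(x_i). With h_i = 1, 1, 1 and divided differences Δ_i = 11, 1, -2, the continuity of p' gives the tridiagonal system
  1·σ_0 + 4·σ_1 + 1·σ_2 = 6(Δ_1 - Δ_0) = -60
  1·σ_1 + 4·σ_2 + 1·σ_3 = 6(Δ_2 - Δ_1) = -18
Natural end conditions: σ_0 = σ_3 = 0.
Forward elimination and back-substitution give σ_0 = 0, σ_1 = -74/5, σ_2 = -4/5, σ_3 = 0.
On [0, 1], p(x) = -3 + 202/15·x + 0·x² - 37/15·x³.
With x = 1/4: p(1/4) = 21/64.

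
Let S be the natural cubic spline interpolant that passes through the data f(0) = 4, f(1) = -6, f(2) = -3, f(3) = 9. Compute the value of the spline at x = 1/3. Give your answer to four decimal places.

Put M_i = S'' at the i-th knot. Here h = (1, 1, 1) and Δ = (-10, 3, 12), so the interior equations h_(i-1)·M_(i-1) + 2(h_(i-1)+h_i)·M_i + h_i·M_(i+1) = 6(Δ_i − Δ_(i-1)) read
  1·M_0 + 4·M_1 + 1·M_2 = 6(Δ_1 - Δ_0) = 78
  1·M_1 + 4·M_2 + 1·M_3 = 6(Δ_2 - Δ_1) = 54
Natural end conditions: M_0 = M_3 = 0.
Forward elimination and back-substitution give M_0 = 0, M_1 = 86/5, M_2 = 46/5, M_3 = 0.
On [0, 1], S(x) = 4 - 193/15·x + 0·x² + 43/15·x³.
With x = 1/3: S(1/3) = -74/405.

-0.1827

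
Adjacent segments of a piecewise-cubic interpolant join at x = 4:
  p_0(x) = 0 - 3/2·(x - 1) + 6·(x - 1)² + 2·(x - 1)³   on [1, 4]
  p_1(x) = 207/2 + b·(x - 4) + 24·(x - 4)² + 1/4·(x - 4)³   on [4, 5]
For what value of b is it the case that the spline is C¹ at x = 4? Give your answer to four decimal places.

p_0'(x) = -3/2 + 12·(x - 1) + 6·(x - 1)², so p_0'(4) = 177/2. On the right, p_1'(4) = b, so b = 177/2.

88.5000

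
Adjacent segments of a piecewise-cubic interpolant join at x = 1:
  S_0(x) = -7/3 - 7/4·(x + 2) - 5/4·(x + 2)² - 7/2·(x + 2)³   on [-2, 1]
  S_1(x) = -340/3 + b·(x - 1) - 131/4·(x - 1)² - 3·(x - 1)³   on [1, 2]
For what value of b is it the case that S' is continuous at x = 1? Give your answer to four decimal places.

S_0'(x) = -7/4 - 5/2·(x + 2) - 21/2·(x + 2)², so S_0'(1) = -415/4. On the right, S_1'(1) = b, so b = -415/4.

-103.7500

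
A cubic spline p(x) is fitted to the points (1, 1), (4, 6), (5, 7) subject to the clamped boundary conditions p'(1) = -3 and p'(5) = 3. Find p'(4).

Put m_i = p'' at the i-th knot. Here h = (3, 1) and Δ = (5/3, 1), so the interior equations h_(i-1)·m_(i-1) + 2(h_(i-1)+h_i)·m_i + h_i·m_(i+1) = 6(Δ_i − Δ_(i-1)) read
  3·m_0 + 8·m_1 + 1·m_2 = 6(Δ_1 - Δ_0) = -4
Clamped end conditions give two more equations: 2h_0·m_0 + h_0·m_1 = 6(Δ_0 - p'(1)) = 28 and h_1·m_1 + 2h_1·m_2 = 6(p'(5) - Δ_1) = 12.
Hence m_0 = 20/3, m_1 = -4, m_2 = 8.
On [4, 5], p'(x) = b_1 + 2c_1·(x - 4) + 3d_1·(x - 4)² with b_1 = Δ_1 - h_1(2m_1 + m_2)/6 = 1, c_1 = m_1/2 = -2, d_1 = (m_2 - m_1)/(6h_1) = 2. So p'(4) = 1.

1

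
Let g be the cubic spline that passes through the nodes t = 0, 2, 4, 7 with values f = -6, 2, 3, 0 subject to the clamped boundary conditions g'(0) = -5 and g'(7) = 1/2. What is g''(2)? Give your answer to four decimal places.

Put M_i = g'' at the i-th knot. Here h = (2, 2, 3) and Δ = (4, 1/2, -1), so the interior equations h_(i-1)·M_(i-1) + 2(h_(i-1)+h_i)·M_i + h_i·M_(i+1) = 6(Δ_i − Δ_(i-1)) read
  2·M_0 + 8·M_1 + 2·M_2 = 6(Δ_1 - Δ_0) = -21
  2·M_1 + 10·M_2 + 3·M_3 = 6(Δ_2 - Δ_1) = -9
Clamped end conditions give two more equations: 2h_0·M_0 + h_0·M_1 = 6(Δ_0 - g'(0)) = 54 and h_2·M_2 + 2h_2·M_3 = 6(g'(7) - Δ_2) = 9.
Hence M_0 = 1253/74, M_1 = -254/37, M_2 = 1/37, M_3 = 55/37.

-6.8649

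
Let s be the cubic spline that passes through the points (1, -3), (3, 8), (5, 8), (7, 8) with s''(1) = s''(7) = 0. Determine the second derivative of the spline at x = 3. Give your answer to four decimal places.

-4.4000

Let m_i = s''(x_i). Step sizes h_i = 2, 2, 2; slopes of the chords Δ_i = (y_(i+1) - y_i)/h_i = 11/2, 0, 0.
  2·m_0 + 8·m_1 + 2·m_2 = 6(Δ_1 - Δ_0) = -33
  2·m_1 + 8·m_2 + 2·m_3 = 6(Δ_2 - Δ_1) = 0
Natural end conditions: m_0 = m_3 = 0.
Solving: m_0 = 0, m_1 = -22/5, m_2 = 11/10, m_3 = 0.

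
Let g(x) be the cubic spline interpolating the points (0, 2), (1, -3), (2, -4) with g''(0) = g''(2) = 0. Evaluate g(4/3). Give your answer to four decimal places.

Write M_i for g''(x_i). With h_i = 1, 1 and divided differences Δ_i = -5, -1, the continuity of g' gives the tridiagonal system
  1·M_0 + 4·M_1 + 1·M_2 = 6(Δ_1 - Δ_0) = 24
Natural end conditions: M_0 = M_2 = 0.
Solving: M_0 = 0, M_1 = 6, M_2 = 0.
On [1, 2], g(x) = -3 - 3·(x - 1) + 3·(x - 1)² - 1·(x - 1)³.
With (x - 1) = 1/3: g(4/3) = -100/27.

-3.7037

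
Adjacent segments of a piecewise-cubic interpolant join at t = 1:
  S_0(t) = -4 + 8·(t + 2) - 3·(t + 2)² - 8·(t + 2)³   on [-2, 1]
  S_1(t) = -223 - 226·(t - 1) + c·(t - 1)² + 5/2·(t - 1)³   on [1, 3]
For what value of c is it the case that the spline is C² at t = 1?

-75

S_0''(t) = -6 - 48·(t + 2), so S_0''(1) = -150. On the right, S_1''(1) = 2c, so c = -75.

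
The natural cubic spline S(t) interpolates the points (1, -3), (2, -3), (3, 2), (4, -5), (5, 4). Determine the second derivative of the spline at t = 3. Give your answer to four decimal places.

With m_i denoting the second derivative at x_i, h_i = 1, 1, 1, 1, and Δ_i = (y_(i+1) − y_i)/h_i = 0, 5, -7, 9:
  1·m_0 + 4·m_1 + 1·m_2 = 6(Δ_1 - Δ_0) = 30
  1·m_1 + 4·m_2 + 1·m_3 = 6(Δ_2 - Δ_1) = -72
  1·m_2 + 4·m_3 + 1·m_4 = 6(Δ_3 - Δ_2) = 96
Natural end conditions: m_0 = m_4 = 0.
Solving the tridiagonal system: m_0 = 0, m_1 = 417/28, m_2 = -207/7, m_3 = 879/28, m_4 = 0.

-29.5714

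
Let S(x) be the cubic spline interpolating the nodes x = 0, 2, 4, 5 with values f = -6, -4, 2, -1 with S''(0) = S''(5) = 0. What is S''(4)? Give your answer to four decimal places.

With m_i denoting the second derivative at x_i, h_i = 2, 2, 1, and Δ_i = (y_(i+1) − y_i)/h_i = 1, 3, -3:
  2·m_0 + 8·m_1 + 2·m_2 = 6(Δ_1 - Δ_0) = 12
  2·m_1 + 6·m_2 + 1·m_3 = 6(Δ_2 - Δ_1) = -36
Natural end conditions: m_0 = m_3 = 0.
Solving the tridiagonal system: m_0 = 0, m_1 = 36/11, m_2 = -78/11, m_3 = 0.

-7.0909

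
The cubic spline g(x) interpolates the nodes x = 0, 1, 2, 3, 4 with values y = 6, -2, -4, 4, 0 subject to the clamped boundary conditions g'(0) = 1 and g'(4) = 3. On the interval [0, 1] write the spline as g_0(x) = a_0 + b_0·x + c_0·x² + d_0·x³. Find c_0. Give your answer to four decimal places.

Write M_i for g''(x_i). With h_i = 1, 1, 1, 1 and divided differences Δ_i = -8, -2, 8, -4, the continuity of g' gives the tridiagonal system
  1·M_0 + 4·M_1 + 1·M_2 = 6(Δ_1 - Δ_0) = 36
  1·M_1 + 4·M_2 + 1·M_3 = 6(Δ_2 - Δ_1) = 60
  1·M_2 + 4·M_3 + 1·M_4 = 6(Δ_3 - Δ_2) = -72
Clamped end conditions give two more equations: 2h_0·M_0 + h_0·M_1 = 6(Δ_0 - g'(0)) = -54 and h_3·M_3 + 2h_3·M_4 = 6(g'(4) - Δ_3) = 42.
Forward elimination and back-substitution give M_0 = -232/7, M_1 = 86/7, M_2 = 20, M_3 = -226/7, M_4 = 260/7.
On [0, 1], with g_0(x) = a_0 + b_0·x + c_0·x² + d_0·x³: c_0 = M_0/2 = -116/7, d_0 = (M_1 - M_0)/(6h_0) = 53/7, b_0 = Δ_0 - h_0(2M_0 + M_1)/6 = 1.

-16.5714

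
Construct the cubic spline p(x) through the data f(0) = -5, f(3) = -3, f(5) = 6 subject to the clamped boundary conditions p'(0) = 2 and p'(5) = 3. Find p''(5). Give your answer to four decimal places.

-4.3500

With m_i denoting the second derivative at x_i, h_i = 3, 2, and Δ_i = (y_(i+1) − y_i)/h_i = 2/3, 9/2:
  3·m_0 + 10·m_1 + 2·m_2 = 6(Δ_1 - Δ_0) = 23
Clamped end conditions give two more equations: 2h_0·m_0 + h_0·m_1 = 6(Δ_0 - p'(0)) = -8 and h_1·m_1 + 2h_1·m_2 = 6(p'(5) - Δ_1) = -9.
Hence m_0 = -103/30, m_1 = 21/5, m_2 = -87/20.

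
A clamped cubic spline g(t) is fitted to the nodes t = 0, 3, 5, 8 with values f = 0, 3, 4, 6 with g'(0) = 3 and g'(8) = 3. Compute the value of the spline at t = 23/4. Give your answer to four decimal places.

With M_i denoting the second derivative at x_i, h_i = 3, 2, 3, and Δ_i = (y_(i+1) − y_i)/h_i = 1, 1/2, 2/3:
  3·M_0 + 10·M_1 + 2·M_2 = 6(Δ_1 - Δ_0) = -3
  2·M_1 + 10·M_2 + 3·M_3 = 6(Δ_2 - Δ_1) = 1
Clamped end conditions give two more equations: 2h_0·M_0 + h_0·M_1 = 6(Δ_0 - g'(0)) = -12 and h_2·M_2 + 2h_2·M_3 = 6(g'(8) - Δ_2) = 14.
Forward elimination and back-substitution give M_0 = -207/91, M_1 = 50/91, M_2 = -76/91, M_3 = 751/273.
On [5, 8], g(t) = 4 + 23/182·(t - 5) - 38/91·(t - 5)² + 979/4914·(t - 5)³.
With (t - 5) = 3/4: g(23/4) = 45939/11648.

3.9439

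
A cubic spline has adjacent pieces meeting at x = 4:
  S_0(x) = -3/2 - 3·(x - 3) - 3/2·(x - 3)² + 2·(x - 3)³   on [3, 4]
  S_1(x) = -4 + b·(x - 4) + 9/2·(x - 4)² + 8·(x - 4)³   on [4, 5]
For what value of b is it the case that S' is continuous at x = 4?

S_0'(x) = -3 - 3·(x - 3) + 6·(x - 3)², so S_0'(4) = 0. On the right, S_1'(4) = b, so b = 0.

0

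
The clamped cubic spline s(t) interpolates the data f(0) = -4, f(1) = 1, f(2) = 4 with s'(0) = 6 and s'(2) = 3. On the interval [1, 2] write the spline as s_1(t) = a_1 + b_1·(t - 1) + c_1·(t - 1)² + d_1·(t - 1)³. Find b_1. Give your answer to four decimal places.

Write M_i for s''(x_i). With h_i = 1, 1 and divided differences Δ_i = 5, 3, the continuity of s' gives the tridiagonal system
  1·M_0 + 4·M_1 + 1·M_2 = 6(Δ_1 - Δ_0) = -12
Clamped end conditions give two more equations: 2h_0·M_0 + h_0·M_1 = 6(Δ_0 - s'(0)) = -6 and h_1·M_1 + 2h_1·M_2 = 6(s'(2) - Δ_1) = 0.
Hence M_0 = -3/2, M_1 = -3, M_2 = 3/2.
On [1, 2], with s_1(t) = a_1 + b_1·(t - 1) + c_1·(t - 1)² + d_1·(t - 1)³: c_1 = M_1/2 = -3/2, d_1 = (M_2 - M_1)/(6h_1) = 3/4, b_1 = Δ_1 - h_1(2M_1 + M_2)/6 = 15/4.

3.7500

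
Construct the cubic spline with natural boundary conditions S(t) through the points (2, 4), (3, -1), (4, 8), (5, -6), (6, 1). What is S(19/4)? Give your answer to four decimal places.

Let M_i = S''(x_i). Step sizes h_i = 1, 1, 1, 1; slopes of the chords Δ_i = (y_(i+1) - y_i)/h_i = -5, 9, -14, 7.
  1·M_0 + 4·M_1 + 1·M_2 = 6(Δ_1 - Δ_0) = 84
  1·M_1 + 4·M_2 + 1·M_3 = 6(Δ_2 - Δ_1) = -138
  1·M_2 + 4·M_3 + 1·M_4 = 6(Δ_3 - Δ_2) = 126
Natural end conditions: M_0 = M_4 = 0.
Solving the tridiagonal system: M_0 = 0, M_1 = 969/28, M_2 = -381/7, M_3 = 1263/28, M_4 = 0.
On [4, 5], S(t) = 8 - 27/8·(t - 4) - 381/14·(t - 4)² + 929/56·(t - 4)³.
With (t - 4) = 3/4: S(19/4) = -10181/3584.

-2.8407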